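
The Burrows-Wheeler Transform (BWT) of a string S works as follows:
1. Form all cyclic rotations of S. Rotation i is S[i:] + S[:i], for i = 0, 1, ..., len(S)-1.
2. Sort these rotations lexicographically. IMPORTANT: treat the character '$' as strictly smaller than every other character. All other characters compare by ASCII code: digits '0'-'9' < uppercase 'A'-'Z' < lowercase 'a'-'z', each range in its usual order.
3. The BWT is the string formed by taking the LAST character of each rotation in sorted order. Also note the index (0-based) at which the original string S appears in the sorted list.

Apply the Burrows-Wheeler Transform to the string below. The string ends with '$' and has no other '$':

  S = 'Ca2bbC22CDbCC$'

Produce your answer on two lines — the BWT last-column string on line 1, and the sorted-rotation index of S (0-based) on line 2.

All 14 rotations (rotation i = S[i:]+S[:i]):
  rot[0] = Ca2bbC22CDbCC$
  rot[1] = a2bbC22CDbCC$C
  rot[2] = 2bbC22CDbCC$Ca
  rot[3] = bbC22CDbCC$Ca2
  rot[4] = bC22CDbCC$Ca2b
  rot[5] = C22CDbCC$Ca2bb
  rot[6] = 22CDbCC$Ca2bbC
  rot[7] = 2CDbCC$Ca2bbC2
  rot[8] = CDbCC$Ca2bbC22
  rot[9] = DbCC$Ca2bbC22C
  rot[10] = bCC$Ca2bbC22CD
  rot[11] = CC$Ca2bbC22CDb
  rot[12] = C$Ca2bbC22CDbC
  rot[13] = $Ca2bbC22CDbCC
Sorted (with $ < everything):
  sorted[0] = $Ca2bbC22CDbCC  (last char: 'C')
  sorted[1] = 22CDbCC$Ca2bbC  (last char: 'C')
  sorted[2] = 2CDbCC$Ca2bbC2  (last char: '2')
  sorted[3] = 2bbC22CDbCC$Ca  (last char: 'a')
  sorted[4] = C$Ca2bbC22CDbC  (last char: 'C')
  sorted[5] = C22CDbCC$Ca2bb  (last char: 'b')
  sorted[6] = CC$Ca2bbC22CDb  (last char: 'b')
  sorted[7] = CDbCC$Ca2bbC22  (last char: '2')
  sorted[8] = Ca2bbC22CDbCC$  (last char: '$')
  sorted[9] = DbCC$Ca2bbC22C  (last char: 'C')
  sorted[10] = a2bbC22CDbCC$C  (last char: 'C')
  sorted[11] = bC22CDbCC$Ca2b  (last char: 'b')
  sorted[12] = bCC$Ca2bbC22CD  (last char: 'D')
  sorted[13] = bbC22CDbCC$Ca2  (last char: '2')
Last column: CC2aCbb2$CCbD2
Original string S is at sorted index 8

Answer: CC2aCbb2$CCbD2
8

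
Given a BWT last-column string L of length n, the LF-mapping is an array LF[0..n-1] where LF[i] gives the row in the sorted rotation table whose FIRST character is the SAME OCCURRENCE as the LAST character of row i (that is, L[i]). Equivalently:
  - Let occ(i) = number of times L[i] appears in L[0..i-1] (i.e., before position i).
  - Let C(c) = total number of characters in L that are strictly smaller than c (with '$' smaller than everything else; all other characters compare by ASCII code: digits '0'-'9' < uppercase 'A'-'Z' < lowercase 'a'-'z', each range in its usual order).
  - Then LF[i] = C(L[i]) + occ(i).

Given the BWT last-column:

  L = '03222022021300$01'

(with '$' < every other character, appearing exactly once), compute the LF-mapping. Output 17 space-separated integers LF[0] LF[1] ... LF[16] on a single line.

Answer: 1 15 9 10 11 2 12 13 3 14 7 16 4 5 0 6 8

Derivation:
Char counts: '$':1, '0':6, '1':2, '2':6, '3':2
C (first-col start): C('$')=0, C('0')=1, C('1')=7, C('2')=9, C('3')=15
L[0]='0': occ=0, LF[0]=C('0')+0=1+0=1
L[1]='3': occ=0, LF[1]=C('3')+0=15+0=15
L[2]='2': occ=0, LF[2]=C('2')+0=9+0=9
L[3]='2': occ=1, LF[3]=C('2')+1=9+1=10
L[4]='2': occ=2, LF[4]=C('2')+2=9+2=11
L[5]='0': occ=1, LF[5]=C('0')+1=1+1=2
L[6]='2': occ=3, LF[6]=C('2')+3=9+3=12
L[7]='2': occ=4, LF[7]=C('2')+4=9+4=13
L[8]='0': occ=2, LF[8]=C('0')+2=1+2=3
L[9]='2': occ=5, LF[9]=C('2')+5=9+5=14
L[10]='1': occ=0, LF[10]=C('1')+0=7+0=7
L[11]='3': occ=1, LF[11]=C('3')+1=15+1=16
L[12]='0': occ=3, LF[12]=C('0')+3=1+3=4
L[13]='0': occ=4, LF[13]=C('0')+4=1+4=5
L[14]='$': occ=0, LF[14]=C('$')+0=0+0=0
L[15]='0': occ=5, LF[15]=C('0')+5=1+5=6
L[16]='1': occ=1, LF[16]=C('1')+1=7+1=8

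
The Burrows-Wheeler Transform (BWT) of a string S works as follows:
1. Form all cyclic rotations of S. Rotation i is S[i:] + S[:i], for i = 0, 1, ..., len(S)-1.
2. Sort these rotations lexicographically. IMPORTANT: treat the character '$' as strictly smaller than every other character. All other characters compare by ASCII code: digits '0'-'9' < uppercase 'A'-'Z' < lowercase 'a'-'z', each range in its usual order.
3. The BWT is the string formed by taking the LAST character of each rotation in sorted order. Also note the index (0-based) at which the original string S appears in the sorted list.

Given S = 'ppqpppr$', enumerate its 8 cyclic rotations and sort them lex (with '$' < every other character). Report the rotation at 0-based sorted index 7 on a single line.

Answer: r$ppqppp

Derivation:
All 8 rotations (rotation i = S[i:]+S[:i]):
  rot[0] = ppqpppr$
  rot[1] = pqpppr$p
  rot[2] = qpppr$pp
  rot[3] = pppr$ppq
  rot[4] = ppr$ppqp
  rot[5] = pr$ppqpp
  rot[6] = r$ppqppp
  rot[7] = $ppqpppr
Sorted (with $ < everything):
  sorted[0] = $ppqpppr
  sorted[1] = pppr$ppq
  sorted[2] = ppqpppr$
  sorted[3] = ppr$ppqp
  sorted[4] = pqpppr$p
  sorted[5] = pr$ppqpp
  sorted[6] = qpppr$pp
  sorted[7] = r$ppqppp
sorted[7] = r$ppqppp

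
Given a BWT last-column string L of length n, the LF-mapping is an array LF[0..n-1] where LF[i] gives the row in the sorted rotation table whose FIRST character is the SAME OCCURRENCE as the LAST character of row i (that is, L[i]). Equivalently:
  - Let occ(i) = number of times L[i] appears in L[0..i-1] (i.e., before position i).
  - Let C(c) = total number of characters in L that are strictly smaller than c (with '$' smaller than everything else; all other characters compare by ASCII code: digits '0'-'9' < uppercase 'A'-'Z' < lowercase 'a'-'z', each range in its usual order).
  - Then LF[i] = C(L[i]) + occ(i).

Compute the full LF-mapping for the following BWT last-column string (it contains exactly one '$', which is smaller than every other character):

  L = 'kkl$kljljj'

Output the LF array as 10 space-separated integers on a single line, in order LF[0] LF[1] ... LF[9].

Char counts: '$':1, 'j':3, 'k':3, 'l':3
C (first-col start): C('$')=0, C('j')=1, C('k')=4, C('l')=7
L[0]='k': occ=0, LF[0]=C('k')+0=4+0=4
L[1]='k': occ=1, LF[1]=C('k')+1=4+1=5
L[2]='l': occ=0, LF[2]=C('l')+0=7+0=7
L[3]='$': occ=0, LF[3]=C('$')+0=0+0=0
L[4]='k': occ=2, LF[4]=C('k')+2=4+2=6
L[5]='l': occ=1, LF[5]=C('l')+1=7+1=8
L[6]='j': occ=0, LF[6]=C('j')+0=1+0=1
L[7]='l': occ=2, LF[7]=C('l')+2=7+2=9
L[8]='j': occ=1, LF[8]=C('j')+1=1+1=2
L[9]='j': occ=2, LF[9]=C('j')+2=1+2=3

Answer: 4 5 7 0 6 8 1 9 2 3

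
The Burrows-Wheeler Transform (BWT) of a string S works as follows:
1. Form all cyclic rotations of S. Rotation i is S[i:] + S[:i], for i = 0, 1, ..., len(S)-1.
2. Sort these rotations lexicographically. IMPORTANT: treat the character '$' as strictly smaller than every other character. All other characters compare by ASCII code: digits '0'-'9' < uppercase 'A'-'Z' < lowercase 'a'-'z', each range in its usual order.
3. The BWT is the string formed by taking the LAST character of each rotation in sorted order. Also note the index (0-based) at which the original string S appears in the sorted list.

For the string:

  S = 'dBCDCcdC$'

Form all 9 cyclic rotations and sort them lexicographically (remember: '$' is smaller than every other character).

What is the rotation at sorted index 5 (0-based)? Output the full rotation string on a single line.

Answer: DCcdC$dBC

Derivation:
All 9 rotations (rotation i = S[i:]+S[:i]):
  rot[0] = dBCDCcdC$
  rot[1] = BCDCcdC$d
  rot[2] = CDCcdC$dB
  rot[3] = DCcdC$dBC
  rot[4] = CcdC$dBCD
  rot[5] = cdC$dBCDC
  rot[6] = dC$dBCDCc
  rot[7] = C$dBCDCcd
  rot[8] = $dBCDCcdC
Sorted (with $ < everything):
  sorted[0] = $dBCDCcdC
  sorted[1] = BCDCcdC$d
  sorted[2] = C$dBCDCcd
  sorted[3] = CDCcdC$dB
  sorted[4] = CcdC$dBCD
  sorted[5] = DCcdC$dBC
  sorted[6] = cdC$dBCDC
  sorted[7] = dBCDCcdC$
  sorted[8] = dC$dBCDCc
sorted[5] = DCcdC$dBC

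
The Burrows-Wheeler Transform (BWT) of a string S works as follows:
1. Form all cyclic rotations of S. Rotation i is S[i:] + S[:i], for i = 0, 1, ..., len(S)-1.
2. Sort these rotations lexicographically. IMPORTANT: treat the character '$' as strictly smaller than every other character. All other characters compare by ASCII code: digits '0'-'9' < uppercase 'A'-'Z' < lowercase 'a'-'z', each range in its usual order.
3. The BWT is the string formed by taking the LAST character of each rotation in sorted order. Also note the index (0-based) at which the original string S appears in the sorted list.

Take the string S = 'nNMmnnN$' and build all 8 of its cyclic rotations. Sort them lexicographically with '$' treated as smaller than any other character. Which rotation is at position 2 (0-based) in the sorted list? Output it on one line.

All 8 rotations (rotation i = S[i:]+S[:i]):
  rot[0] = nNMmnnN$
  rot[1] = NMmnnN$n
  rot[2] = MmnnN$nN
  rot[3] = mnnN$nNM
  rot[4] = nnN$nNMm
  rot[5] = nN$nNMmn
  rot[6] = N$nNMmnn
  rot[7] = $nNMmnnN
Sorted (with $ < everything):
  sorted[0] = $nNMmnnN
  sorted[1] = MmnnN$nN
  sorted[2] = N$nNMmnn
  sorted[3] = NMmnnN$n
  sorted[4] = mnnN$nNM
  sorted[5] = nN$nNMmn
  sorted[6] = nNMmnnN$
  sorted[7] = nnN$nNMm
sorted[2] = N$nNMmnn

Answer: N$nNMmnn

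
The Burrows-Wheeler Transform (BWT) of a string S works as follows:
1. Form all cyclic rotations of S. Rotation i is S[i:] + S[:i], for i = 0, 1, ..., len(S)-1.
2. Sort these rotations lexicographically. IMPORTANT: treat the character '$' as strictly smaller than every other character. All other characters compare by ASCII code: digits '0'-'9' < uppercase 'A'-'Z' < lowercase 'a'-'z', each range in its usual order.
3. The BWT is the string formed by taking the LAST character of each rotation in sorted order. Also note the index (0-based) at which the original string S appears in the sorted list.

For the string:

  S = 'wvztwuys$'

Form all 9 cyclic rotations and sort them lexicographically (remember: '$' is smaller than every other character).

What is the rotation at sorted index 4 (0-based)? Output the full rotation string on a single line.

Answer: vztwuys$w

Derivation:
All 9 rotations (rotation i = S[i:]+S[:i]):
  rot[0] = wvztwuys$
  rot[1] = vztwuys$w
  rot[2] = ztwuys$wv
  rot[3] = twuys$wvz
  rot[4] = wuys$wvzt
  rot[5] = uys$wvztw
  rot[6] = ys$wvztwu
  rot[7] = s$wvztwuy
  rot[8] = $wvztwuys
Sorted (with $ < everything):
  sorted[0] = $wvztwuys
  sorted[1] = s$wvztwuy
  sorted[2] = twuys$wvz
  sorted[3] = uys$wvztw
  sorted[4] = vztwuys$w
  sorted[5] = wuys$wvzt
  sorted[6] = wvztwuys$
  sorted[7] = ys$wvztwu
  sorted[8] = ztwuys$wv
sorted[4] = vztwuys$w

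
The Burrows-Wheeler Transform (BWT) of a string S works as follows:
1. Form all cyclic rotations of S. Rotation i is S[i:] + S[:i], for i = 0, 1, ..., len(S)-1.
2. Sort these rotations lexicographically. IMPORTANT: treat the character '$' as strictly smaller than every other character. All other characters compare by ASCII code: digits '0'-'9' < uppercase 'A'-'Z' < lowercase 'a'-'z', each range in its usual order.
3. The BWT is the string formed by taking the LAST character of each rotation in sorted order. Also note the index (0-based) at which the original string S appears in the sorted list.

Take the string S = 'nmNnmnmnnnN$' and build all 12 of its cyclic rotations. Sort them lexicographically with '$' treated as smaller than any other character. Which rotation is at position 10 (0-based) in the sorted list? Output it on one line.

Answer: nnN$nmNnmnmn

Derivation:
All 12 rotations (rotation i = S[i:]+S[:i]):
  rot[0] = nmNnmnmnnnN$
  rot[1] = mNnmnmnnnN$n
  rot[2] = NnmnmnnnN$nm
  rot[3] = nmnmnnnN$nmN
  rot[4] = mnmnnnN$nmNn
  rot[5] = nmnnnN$nmNnm
  rot[6] = mnnnN$nmNnmn
  rot[7] = nnnN$nmNnmnm
  rot[8] = nnN$nmNnmnmn
  rot[9] = nN$nmNnmnmnn
  rot[10] = N$nmNnmnmnnn
  rot[11] = $nmNnmnmnnnN
Sorted (with $ < everything):
  sorted[0] = $nmNnmnmnnnN
  sorted[1] = N$nmNnmnmnnn
  sorted[2] = NnmnmnnnN$nm
  sorted[3] = mNnmnmnnnN$n
  sorted[4] = mnmnnnN$nmNn
  sorted[5] = mnnnN$nmNnmn
  sorted[6] = nN$nmNnmnmnn
  sorted[7] = nmNnmnmnnnN$
  sorted[8] = nmnmnnnN$nmN
  sorted[9] = nmnnnN$nmNnm
  sorted[10] = nnN$nmNnmnmn
  sorted[11] = nnnN$nmNnmnm
sorted[10] = nnN$nmNnmnmn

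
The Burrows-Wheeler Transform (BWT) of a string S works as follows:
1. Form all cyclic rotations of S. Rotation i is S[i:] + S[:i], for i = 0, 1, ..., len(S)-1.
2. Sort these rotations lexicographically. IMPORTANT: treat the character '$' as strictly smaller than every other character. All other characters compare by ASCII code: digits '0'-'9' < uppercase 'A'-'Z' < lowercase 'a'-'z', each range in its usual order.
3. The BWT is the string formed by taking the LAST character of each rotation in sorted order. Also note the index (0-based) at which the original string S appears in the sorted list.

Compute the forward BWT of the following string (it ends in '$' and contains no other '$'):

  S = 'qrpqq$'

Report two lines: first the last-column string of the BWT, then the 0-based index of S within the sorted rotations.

All 6 rotations (rotation i = S[i:]+S[:i]):
  rot[0] = qrpqq$
  rot[1] = rpqq$q
  rot[2] = pqq$qr
  rot[3] = qq$qrp
  rot[4] = q$qrpq
  rot[5] = $qrpqq
Sorted (with $ < everything):
  sorted[0] = $qrpqq  (last char: 'q')
  sorted[1] = pqq$qr  (last char: 'r')
  sorted[2] = q$qrpq  (last char: 'q')
  sorted[3] = qq$qrp  (last char: 'p')
  sorted[4] = qrpqq$  (last char: '$')
  sorted[5] = rpqq$q  (last char: 'q')
Last column: qrqp$q
Original string S is at sorted index 4

Answer: qrqp$q
4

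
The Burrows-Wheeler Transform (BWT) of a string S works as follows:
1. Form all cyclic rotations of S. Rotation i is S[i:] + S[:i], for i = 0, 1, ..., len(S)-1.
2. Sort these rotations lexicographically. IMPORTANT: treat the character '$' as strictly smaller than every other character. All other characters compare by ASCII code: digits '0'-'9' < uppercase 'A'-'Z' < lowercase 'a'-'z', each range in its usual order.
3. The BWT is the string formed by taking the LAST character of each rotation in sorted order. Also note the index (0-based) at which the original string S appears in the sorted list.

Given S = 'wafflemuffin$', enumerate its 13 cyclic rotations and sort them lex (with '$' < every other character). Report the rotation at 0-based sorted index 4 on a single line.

Answer: fflemuffin$wa

Derivation:
All 13 rotations (rotation i = S[i:]+S[:i]):
  rot[0] = wafflemuffin$
  rot[1] = afflemuffin$w
  rot[2] = fflemuffin$wa
  rot[3] = flemuffin$waf
  rot[4] = lemuffin$waff
  rot[5] = emuffin$waffl
  rot[6] = muffin$waffle
  rot[7] = uffin$wafflem
  rot[8] = ffin$wafflemu
  rot[9] = fin$wafflemuf
  rot[10] = in$wafflemuff
  rot[11] = n$wafflemuffi
  rot[12] = $wafflemuffin
Sorted (with $ < everything):
  sorted[0] = $wafflemuffin
  sorted[1] = afflemuffin$w
  sorted[2] = emuffin$waffl
  sorted[3] = ffin$wafflemu
  sorted[4] = fflemuffin$wa
  sorted[5] = fin$wafflemuf
  sorted[6] = flemuffin$waf
  sorted[7] = in$wafflemuff
  sorted[8] = lemuffin$waff
  sorted[9] = muffin$waffle
  sorted[10] = n$wafflemuffi
  sorted[11] = uffin$wafflem
  sorted[12] = wafflemuffin$
sorted[4] = fflemuffin$wa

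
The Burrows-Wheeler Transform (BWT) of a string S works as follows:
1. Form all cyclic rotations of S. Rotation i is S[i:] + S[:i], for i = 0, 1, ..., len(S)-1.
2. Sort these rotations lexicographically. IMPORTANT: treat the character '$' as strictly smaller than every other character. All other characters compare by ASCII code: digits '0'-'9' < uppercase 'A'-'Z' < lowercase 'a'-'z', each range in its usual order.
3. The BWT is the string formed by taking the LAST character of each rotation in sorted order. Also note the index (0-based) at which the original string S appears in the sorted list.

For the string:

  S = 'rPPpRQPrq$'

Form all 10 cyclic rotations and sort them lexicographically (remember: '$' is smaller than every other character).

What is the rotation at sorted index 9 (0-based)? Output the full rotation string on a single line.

Answer: rq$rPPpRQP

Derivation:
All 10 rotations (rotation i = S[i:]+S[:i]):
  rot[0] = rPPpRQPrq$
  rot[1] = PPpRQPrq$r
  rot[2] = PpRQPrq$rP
  rot[3] = pRQPrq$rPP
  rot[4] = RQPrq$rPPp
  rot[5] = QPrq$rPPpR
  rot[6] = Prq$rPPpRQ
  rot[7] = rq$rPPpRQP
  rot[8] = q$rPPpRQPr
  rot[9] = $rPPpRQPrq
Sorted (with $ < everything):
  sorted[0] = $rPPpRQPrq
  sorted[1] = PPpRQPrq$r
  sorted[2] = PpRQPrq$rP
  sorted[3] = Prq$rPPpRQ
  sorted[4] = QPrq$rPPpR
  sorted[5] = RQPrq$rPPp
  sorted[6] = pRQPrq$rPP
  sorted[7] = q$rPPpRQPr
  sorted[8] = rPPpRQPrq$
  sorted[9] = rq$rPPpRQP
sorted[9] = rq$rPPpRQP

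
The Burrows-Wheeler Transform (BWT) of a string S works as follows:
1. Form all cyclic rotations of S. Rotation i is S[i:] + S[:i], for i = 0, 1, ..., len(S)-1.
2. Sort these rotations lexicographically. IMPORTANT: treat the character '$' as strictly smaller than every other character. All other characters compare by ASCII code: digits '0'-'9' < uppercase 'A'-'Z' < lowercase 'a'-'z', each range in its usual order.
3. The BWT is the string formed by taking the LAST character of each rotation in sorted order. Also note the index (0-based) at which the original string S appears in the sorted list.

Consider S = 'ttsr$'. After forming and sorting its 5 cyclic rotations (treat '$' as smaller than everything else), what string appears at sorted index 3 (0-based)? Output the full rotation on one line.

All 5 rotations (rotation i = S[i:]+S[:i]):
  rot[0] = ttsr$
  rot[1] = tsr$t
  rot[2] = sr$tt
  rot[3] = r$tts
  rot[4] = $ttsr
Sorted (with $ < everything):
  sorted[0] = $ttsr
  sorted[1] = r$tts
  sorted[2] = sr$tt
  sorted[3] = tsr$t
  sorted[4] = ttsr$
sorted[3] = tsr$t

Answer: tsr$t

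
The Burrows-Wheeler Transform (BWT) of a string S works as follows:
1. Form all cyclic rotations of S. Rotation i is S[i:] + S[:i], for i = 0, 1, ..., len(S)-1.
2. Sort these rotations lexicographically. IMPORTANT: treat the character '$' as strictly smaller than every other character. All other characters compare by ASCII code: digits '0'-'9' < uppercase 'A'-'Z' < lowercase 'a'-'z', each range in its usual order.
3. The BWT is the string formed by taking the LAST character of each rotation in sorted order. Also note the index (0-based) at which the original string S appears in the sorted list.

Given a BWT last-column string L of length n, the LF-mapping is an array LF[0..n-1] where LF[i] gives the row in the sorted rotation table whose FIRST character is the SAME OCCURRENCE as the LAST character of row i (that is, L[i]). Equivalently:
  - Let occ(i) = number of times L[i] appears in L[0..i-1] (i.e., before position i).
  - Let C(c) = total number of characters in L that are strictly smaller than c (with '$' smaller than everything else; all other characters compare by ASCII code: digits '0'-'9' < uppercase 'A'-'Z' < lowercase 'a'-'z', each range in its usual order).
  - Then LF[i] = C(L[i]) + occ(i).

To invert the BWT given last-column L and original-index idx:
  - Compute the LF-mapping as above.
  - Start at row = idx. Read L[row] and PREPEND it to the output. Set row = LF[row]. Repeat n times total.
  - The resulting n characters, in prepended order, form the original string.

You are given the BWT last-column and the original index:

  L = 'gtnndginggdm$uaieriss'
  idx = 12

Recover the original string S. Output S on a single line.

LF mapping: 5 19 13 14 2 6 9 15 7 8 3 12 0 20 1 10 4 16 11 17 18
Walk LF starting at row 12, prepending L[row]:
  step 1: row=12, L[12]='$', prepend. Next row=LF[12]=0
  step 2: row=0, L[0]='g', prepend. Next row=LF[0]=5
  step 3: row=5, L[5]='g', prepend. Next row=LF[5]=6
  step 4: row=6, L[6]='i', prepend. Next row=LF[6]=9
  step 5: row=9, L[9]='g', prepend. Next row=LF[9]=8
  step 6: row=8, L[8]='g', prepend. Next row=LF[8]=7
  step 7: row=7, L[7]='n', prepend. Next row=LF[7]=15
  step 8: row=15, L[15]='i', prepend. Next row=LF[15]=10
  step 9: row=10, L[10]='d', prepend. Next row=LF[10]=3
  step 10: row=3, L[3]='n', prepend. Next row=LF[3]=14
  step 11: row=14, L[14]='a', prepend. Next row=LF[14]=1
  step 12: row=1, L[1]='t', prepend. Next row=LF[1]=19
  step 13: row=19, L[19]='s', prepend. Next row=LF[19]=17
  step 14: row=17, L[17]='r', prepend. Next row=LF[17]=16
  step 15: row=16, L[16]='e', prepend. Next row=LF[16]=4
  step 16: row=4, L[4]='d', prepend. Next row=LF[4]=2
  step 17: row=2, L[2]='n', prepend. Next row=LF[2]=13
  step 18: row=13, L[13]='u', prepend. Next row=LF[13]=20
  step 19: row=20, L[20]='s', prepend. Next row=LF[20]=18
  step 20: row=18, L[18]='i', prepend. Next row=LF[18]=11
  step 21: row=11, L[11]='m', prepend. Next row=LF[11]=12
Reversed output: misunderstandinggigg$

Answer: misunderstandinggigg$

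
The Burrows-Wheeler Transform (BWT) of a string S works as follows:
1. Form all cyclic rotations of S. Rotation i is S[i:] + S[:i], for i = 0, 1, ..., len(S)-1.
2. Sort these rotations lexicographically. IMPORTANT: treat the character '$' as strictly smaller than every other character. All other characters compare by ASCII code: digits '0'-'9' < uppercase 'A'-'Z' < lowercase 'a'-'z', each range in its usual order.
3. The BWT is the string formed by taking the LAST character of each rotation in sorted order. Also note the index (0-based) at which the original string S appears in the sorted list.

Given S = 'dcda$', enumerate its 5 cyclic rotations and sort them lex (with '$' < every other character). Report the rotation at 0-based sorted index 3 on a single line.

Answer: da$dc

Derivation:
All 5 rotations (rotation i = S[i:]+S[:i]):
  rot[0] = dcda$
  rot[1] = cda$d
  rot[2] = da$dc
  rot[3] = a$dcd
  rot[4] = $dcda
Sorted (with $ < everything):
  sorted[0] = $dcda
  sorted[1] = a$dcd
  sorted[2] = cda$d
  sorted[3] = da$dc
  sorted[4] = dcda$
sorted[3] = da$dc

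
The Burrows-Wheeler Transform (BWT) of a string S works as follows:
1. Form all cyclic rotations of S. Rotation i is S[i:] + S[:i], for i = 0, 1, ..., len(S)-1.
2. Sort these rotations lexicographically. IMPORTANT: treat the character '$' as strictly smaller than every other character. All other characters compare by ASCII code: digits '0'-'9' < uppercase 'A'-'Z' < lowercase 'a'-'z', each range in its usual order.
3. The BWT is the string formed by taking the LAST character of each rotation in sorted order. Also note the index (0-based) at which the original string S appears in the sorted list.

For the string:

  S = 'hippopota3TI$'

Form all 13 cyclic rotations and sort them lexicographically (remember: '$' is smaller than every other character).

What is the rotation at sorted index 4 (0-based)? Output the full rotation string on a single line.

All 13 rotations (rotation i = S[i:]+S[:i]):
  rot[0] = hippopota3TI$
  rot[1] = ippopota3TI$h
  rot[2] = ppopota3TI$hi
  rot[3] = popota3TI$hip
  rot[4] = opota3TI$hipp
  rot[5] = pota3TI$hippo
  rot[6] = ota3TI$hippop
  rot[7] = ta3TI$hippopo
  rot[8] = a3TI$hippopot
  rot[9] = 3TI$hippopota
  rot[10] = TI$hippopota3
  rot[11] = I$hippopota3T
  rot[12] = $hippopota3TI
Sorted (with $ < everything):
  sorted[0] = $hippopota3TI
  sorted[1] = 3TI$hippopota
  sorted[2] = I$hippopota3T
  sorted[3] = TI$hippopota3
  sorted[4] = a3TI$hippopot
  sorted[5] = hippopota3TI$
  sorted[6] = ippopota3TI$h
  sorted[7] = opota3TI$hipp
  sorted[8] = ota3TI$hippop
  sorted[9] = popota3TI$hip
  sorted[10] = pota3TI$hippo
  sorted[11] = ppopota3TI$hi
  sorted[12] = ta3TI$hippopo
sorted[4] = a3TI$hippopot

Answer: a3TI$hippopot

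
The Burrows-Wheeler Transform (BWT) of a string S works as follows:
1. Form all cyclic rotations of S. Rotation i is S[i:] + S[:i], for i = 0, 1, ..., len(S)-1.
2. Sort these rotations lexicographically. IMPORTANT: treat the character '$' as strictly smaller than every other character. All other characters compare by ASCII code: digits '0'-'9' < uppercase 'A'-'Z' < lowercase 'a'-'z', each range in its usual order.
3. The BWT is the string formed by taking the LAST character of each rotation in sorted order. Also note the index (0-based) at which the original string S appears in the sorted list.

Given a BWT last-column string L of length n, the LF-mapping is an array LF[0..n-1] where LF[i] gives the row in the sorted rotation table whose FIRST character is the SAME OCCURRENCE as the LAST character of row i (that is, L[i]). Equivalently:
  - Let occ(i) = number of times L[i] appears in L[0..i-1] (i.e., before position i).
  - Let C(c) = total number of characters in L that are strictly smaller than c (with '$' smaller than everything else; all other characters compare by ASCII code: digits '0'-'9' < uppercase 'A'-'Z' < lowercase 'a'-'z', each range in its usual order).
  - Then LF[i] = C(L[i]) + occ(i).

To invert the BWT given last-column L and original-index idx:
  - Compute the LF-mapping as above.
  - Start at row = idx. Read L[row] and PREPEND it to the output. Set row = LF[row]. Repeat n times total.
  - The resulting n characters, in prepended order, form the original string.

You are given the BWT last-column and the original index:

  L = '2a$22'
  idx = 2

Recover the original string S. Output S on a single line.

Answer: 22a2$

Derivation:
LF mapping: 1 4 0 2 3
Walk LF starting at row 2, prepending L[row]:
  step 1: row=2, L[2]='$', prepend. Next row=LF[2]=0
  step 2: row=0, L[0]='2', prepend. Next row=LF[0]=1
  step 3: row=1, L[1]='a', prepend. Next row=LF[1]=4
  step 4: row=4, L[4]='2', prepend. Next row=LF[4]=3
  step 5: row=3, L[3]='2', prepend. Next row=LF[3]=2
Reversed output: 22a2$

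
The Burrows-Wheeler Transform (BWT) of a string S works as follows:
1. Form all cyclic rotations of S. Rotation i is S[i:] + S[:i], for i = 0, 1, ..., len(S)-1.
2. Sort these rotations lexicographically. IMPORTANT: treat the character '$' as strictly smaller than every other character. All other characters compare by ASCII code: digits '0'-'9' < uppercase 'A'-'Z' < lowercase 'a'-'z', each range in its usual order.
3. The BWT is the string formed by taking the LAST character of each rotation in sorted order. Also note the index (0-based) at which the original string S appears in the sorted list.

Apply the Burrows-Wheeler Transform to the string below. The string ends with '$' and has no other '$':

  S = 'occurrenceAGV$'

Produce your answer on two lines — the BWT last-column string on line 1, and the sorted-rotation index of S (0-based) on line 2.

Answer: VeAGonccre$ruc
10

Derivation:
All 14 rotations (rotation i = S[i:]+S[:i]):
  rot[0] = occurrenceAGV$
  rot[1] = ccurrenceAGV$o
  rot[2] = currenceAGV$oc
  rot[3] = urrenceAGV$occ
  rot[4] = rrenceAGV$occu
  rot[5] = renceAGV$occur
  rot[6] = enceAGV$occurr
  rot[7] = nceAGV$occurre
  rot[8] = ceAGV$occurren
  rot[9] = eAGV$occurrenc
  rot[10] = AGV$occurrence
  rot[11] = GV$occurrenceA
  rot[12] = V$occurrenceAG
  rot[13] = $occurrenceAGV
Sorted (with $ < everything):
  sorted[0] = $occurrenceAGV  (last char: 'V')
  sorted[1] = AGV$occurrence  (last char: 'e')
  sorted[2] = GV$occurrenceA  (last char: 'A')
  sorted[3] = V$occurrenceAG  (last char: 'G')
  sorted[4] = ccurrenceAGV$o  (last char: 'o')
  sorted[5] = ceAGV$occurren  (last char: 'n')
  sorted[6] = currenceAGV$oc  (last char: 'c')
  sorted[7] = eAGV$occurrenc  (last char: 'c')
  sorted[8] = enceAGV$occurr  (last char: 'r')
  sorted[9] = nceAGV$occurre  (last char: 'e')
  sorted[10] = occurrenceAGV$  (last char: '$')
  sorted[11] = renceAGV$occur  (last char: 'r')
  sorted[12] = rrenceAGV$occu  (last char: 'u')
  sorted[13] = urrenceAGV$occ  (last char: 'c')
Last column: VeAGonccre$ruc
Original string S is at sorted index 10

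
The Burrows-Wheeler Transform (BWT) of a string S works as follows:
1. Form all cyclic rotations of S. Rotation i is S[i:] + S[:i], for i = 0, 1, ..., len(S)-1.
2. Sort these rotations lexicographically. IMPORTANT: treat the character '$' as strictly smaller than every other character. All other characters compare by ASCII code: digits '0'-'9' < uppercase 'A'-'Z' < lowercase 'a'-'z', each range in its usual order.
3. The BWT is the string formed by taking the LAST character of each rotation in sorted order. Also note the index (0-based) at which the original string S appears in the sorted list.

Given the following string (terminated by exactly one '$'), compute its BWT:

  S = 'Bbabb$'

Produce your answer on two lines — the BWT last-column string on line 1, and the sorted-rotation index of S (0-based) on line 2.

All 6 rotations (rotation i = S[i:]+S[:i]):
  rot[0] = Bbabb$
  rot[1] = babb$B
  rot[2] = abb$Bb
  rot[3] = bb$Bba
  rot[4] = b$Bbab
  rot[5] = $Bbabb
Sorted (with $ < everything):
  sorted[0] = $Bbabb  (last char: 'b')
  sorted[1] = Bbabb$  (last char: '$')
  sorted[2] = abb$Bb  (last char: 'b')
  sorted[3] = b$Bbab  (last char: 'b')
  sorted[4] = babb$B  (last char: 'B')
  sorted[5] = bb$Bba  (last char: 'a')
Last column: b$bbBa
Original string S is at sorted index 1

Answer: b$bbBa
1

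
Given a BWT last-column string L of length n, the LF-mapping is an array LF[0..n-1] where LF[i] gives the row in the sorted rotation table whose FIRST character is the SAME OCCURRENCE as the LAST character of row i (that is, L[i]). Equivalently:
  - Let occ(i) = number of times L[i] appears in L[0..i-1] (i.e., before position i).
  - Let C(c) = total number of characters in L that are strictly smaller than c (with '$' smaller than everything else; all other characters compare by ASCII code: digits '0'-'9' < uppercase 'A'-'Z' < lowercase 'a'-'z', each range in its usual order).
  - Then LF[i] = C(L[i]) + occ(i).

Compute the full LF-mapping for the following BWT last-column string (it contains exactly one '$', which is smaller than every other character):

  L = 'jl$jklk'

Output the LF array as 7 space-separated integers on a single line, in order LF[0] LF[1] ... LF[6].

Answer: 1 5 0 2 3 6 4

Derivation:
Char counts: '$':1, 'j':2, 'k':2, 'l':2
C (first-col start): C('$')=0, C('j')=1, C('k')=3, C('l')=5
L[0]='j': occ=0, LF[0]=C('j')+0=1+0=1
L[1]='l': occ=0, LF[1]=C('l')+0=5+0=5
L[2]='$': occ=0, LF[2]=C('$')+0=0+0=0
L[3]='j': occ=1, LF[3]=C('j')+1=1+1=2
L[4]='k': occ=0, LF[4]=C('k')+0=3+0=3
L[5]='l': occ=1, LF[5]=C('l')+1=5+1=6
L[6]='k': occ=1, LF[6]=C('k')+1=3+1=4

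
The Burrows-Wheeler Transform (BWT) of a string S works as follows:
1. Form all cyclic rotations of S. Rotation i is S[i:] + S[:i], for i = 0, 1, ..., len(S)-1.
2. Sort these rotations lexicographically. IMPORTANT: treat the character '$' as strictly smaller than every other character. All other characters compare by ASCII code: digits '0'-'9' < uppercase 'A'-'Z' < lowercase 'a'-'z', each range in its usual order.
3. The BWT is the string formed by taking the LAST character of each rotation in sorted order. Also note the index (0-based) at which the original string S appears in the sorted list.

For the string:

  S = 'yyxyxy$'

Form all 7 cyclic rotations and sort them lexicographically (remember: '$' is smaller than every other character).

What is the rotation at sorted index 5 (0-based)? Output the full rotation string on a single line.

All 7 rotations (rotation i = S[i:]+S[:i]):
  rot[0] = yyxyxy$
  rot[1] = yxyxy$y
  rot[2] = xyxy$yy
  rot[3] = yxy$yyx
  rot[4] = xy$yyxy
  rot[5] = y$yyxyx
  rot[6] = $yyxyxy
Sorted (with $ < everything):
  sorted[0] = $yyxyxy
  sorted[1] = xy$yyxy
  sorted[2] = xyxy$yy
  sorted[3] = y$yyxyx
  sorted[4] = yxy$yyx
  sorted[5] = yxyxy$y
  sorted[6] = yyxyxy$
sorted[5] = yxyxy$y

Answer: yxyxy$y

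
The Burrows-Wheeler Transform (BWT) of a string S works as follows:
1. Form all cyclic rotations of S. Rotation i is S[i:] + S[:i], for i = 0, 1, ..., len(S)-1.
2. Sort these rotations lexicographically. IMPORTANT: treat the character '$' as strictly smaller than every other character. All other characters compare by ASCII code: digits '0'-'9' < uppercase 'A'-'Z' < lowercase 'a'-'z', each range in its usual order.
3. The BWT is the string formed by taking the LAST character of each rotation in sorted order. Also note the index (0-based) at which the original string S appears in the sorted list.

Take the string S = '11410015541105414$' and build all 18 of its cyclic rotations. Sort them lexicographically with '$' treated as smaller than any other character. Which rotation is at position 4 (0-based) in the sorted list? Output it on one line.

Answer: 10015541105414$114

Derivation:
All 18 rotations (rotation i = S[i:]+S[:i]):
  rot[0] = 11410015541105414$
  rot[1] = 1410015541105414$1
  rot[2] = 410015541105414$11
  rot[3] = 10015541105414$114
  rot[4] = 0015541105414$1141
  rot[5] = 015541105414$11410
  rot[6] = 15541105414$114100
  rot[7] = 5541105414$1141001
  rot[8] = 541105414$11410015
  rot[9] = 41105414$114100155
  rot[10] = 1105414$1141001554
  rot[11] = 105414$11410015541
  rot[12] = 05414$114100155411
  rot[13] = 5414$1141001554110
  rot[14] = 414$11410015541105
  rot[15] = 14$114100155411054
  rot[16] = 4$1141001554110541
  rot[17] = $11410015541105414
Sorted (with $ < everything):
  sorted[0] = $11410015541105414
  sorted[1] = 0015541105414$1141
  sorted[2] = 015541105414$11410
  sorted[3] = 05414$114100155411
  sorted[4] = 10015541105414$114
  sorted[5] = 105414$11410015541
  sorted[6] = 1105414$1141001554
  sorted[7] = 11410015541105414$
  sorted[8] = 14$114100155411054
  sorted[9] = 1410015541105414$1
  sorted[10] = 15541105414$114100
  sorted[11] = 4$1141001554110541
  sorted[12] = 410015541105414$11
  sorted[13] = 41105414$114100155
  sorted[14] = 414$11410015541105
  sorted[15] = 541105414$11410015
  sorted[16] = 5414$1141001554110
  sorted[17] = 5541105414$1141001
sorted[4] = 10015541105414$114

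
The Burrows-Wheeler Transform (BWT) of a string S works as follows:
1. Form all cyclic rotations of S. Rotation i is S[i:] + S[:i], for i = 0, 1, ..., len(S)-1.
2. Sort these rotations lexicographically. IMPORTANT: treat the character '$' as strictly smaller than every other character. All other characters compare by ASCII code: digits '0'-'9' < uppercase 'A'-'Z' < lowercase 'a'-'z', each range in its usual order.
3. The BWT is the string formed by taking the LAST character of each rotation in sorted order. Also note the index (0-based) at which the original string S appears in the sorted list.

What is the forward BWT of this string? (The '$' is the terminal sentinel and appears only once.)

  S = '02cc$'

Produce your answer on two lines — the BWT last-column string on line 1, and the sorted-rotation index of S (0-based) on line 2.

Answer: c$0c2
1

Derivation:
All 5 rotations (rotation i = S[i:]+S[:i]):
  rot[0] = 02cc$
  rot[1] = 2cc$0
  rot[2] = cc$02
  rot[3] = c$02c
  rot[4] = $02cc
Sorted (with $ < everything):
  sorted[0] = $02cc  (last char: 'c')
  sorted[1] = 02cc$  (last char: '$')
  sorted[2] = 2cc$0  (last char: '0')
  sorted[3] = c$02c  (last char: 'c')
  sorted[4] = cc$02  (last char: '2')
Last column: c$0c2
Original string S is at sorted index 1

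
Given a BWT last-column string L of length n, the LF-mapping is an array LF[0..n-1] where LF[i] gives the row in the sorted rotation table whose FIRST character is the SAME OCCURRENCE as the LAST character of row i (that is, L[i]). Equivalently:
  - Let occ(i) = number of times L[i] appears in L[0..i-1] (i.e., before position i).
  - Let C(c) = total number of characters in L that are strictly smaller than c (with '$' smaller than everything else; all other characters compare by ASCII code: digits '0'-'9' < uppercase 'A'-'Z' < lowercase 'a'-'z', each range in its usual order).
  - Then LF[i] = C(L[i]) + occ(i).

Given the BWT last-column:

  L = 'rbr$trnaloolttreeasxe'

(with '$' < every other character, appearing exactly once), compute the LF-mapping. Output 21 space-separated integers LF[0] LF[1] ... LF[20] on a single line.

Answer: 12 3 13 0 17 14 9 1 7 10 11 8 18 19 15 4 5 2 16 20 6

Derivation:
Char counts: '$':1, 'a':2, 'b':1, 'e':3, 'l':2, 'n':1, 'o':2, 'r':4, 's':1, 't':3, 'x':1
C (first-col start): C('$')=0, C('a')=1, C('b')=3, C('e')=4, C('l')=7, C('n')=9, C('o')=10, C('r')=12, C('s')=16, C('t')=17, C('x')=20
L[0]='r': occ=0, LF[0]=C('r')+0=12+0=12
L[1]='b': occ=0, LF[1]=C('b')+0=3+0=3
L[2]='r': occ=1, LF[2]=C('r')+1=12+1=13
L[3]='$': occ=0, LF[3]=C('$')+0=0+0=0
L[4]='t': occ=0, LF[4]=C('t')+0=17+0=17
L[5]='r': occ=2, LF[5]=C('r')+2=12+2=14
L[6]='n': occ=0, LF[6]=C('n')+0=9+0=9
L[7]='a': occ=0, LF[7]=C('a')+0=1+0=1
L[8]='l': occ=0, LF[8]=C('l')+0=7+0=7
L[9]='o': occ=0, LF[9]=C('o')+0=10+0=10
L[10]='o': occ=1, LF[10]=C('o')+1=10+1=11
L[11]='l': occ=1, LF[11]=C('l')+1=7+1=8
L[12]='t': occ=1, LF[12]=C('t')+1=17+1=18
L[13]='t': occ=2, LF[13]=C('t')+2=17+2=19
L[14]='r': occ=3, LF[14]=C('r')+3=12+3=15
L[15]='e': occ=0, LF[15]=C('e')+0=4+0=4
L[16]='e': occ=1, LF[16]=C('e')+1=4+1=5
L[17]='a': occ=1, LF[17]=C('a')+1=1+1=2
L[18]='s': occ=0, LF[18]=C('s')+0=16+0=16
L[19]='x': occ=0, LF[19]=C('x')+0=20+0=20
L[20]='e': occ=2, LF[20]=C('e')+2=4+2=6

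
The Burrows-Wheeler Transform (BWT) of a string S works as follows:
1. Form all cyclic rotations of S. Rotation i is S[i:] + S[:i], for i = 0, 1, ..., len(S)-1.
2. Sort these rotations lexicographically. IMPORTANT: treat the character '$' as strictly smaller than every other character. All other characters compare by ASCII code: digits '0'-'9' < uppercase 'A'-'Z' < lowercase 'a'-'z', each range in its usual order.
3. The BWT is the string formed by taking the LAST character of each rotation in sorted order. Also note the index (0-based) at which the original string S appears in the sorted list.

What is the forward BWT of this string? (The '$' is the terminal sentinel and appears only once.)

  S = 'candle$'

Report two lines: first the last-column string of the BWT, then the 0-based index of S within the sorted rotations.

Answer: ec$nlda
2

Derivation:
All 7 rotations (rotation i = S[i:]+S[:i]):
  rot[0] = candle$
  rot[1] = andle$c
  rot[2] = ndle$ca
  rot[3] = dle$can
  rot[4] = le$cand
  rot[5] = e$candl
  rot[6] = $candle
Sorted (with $ < everything):
  sorted[0] = $candle  (last char: 'e')
  sorted[1] = andle$c  (last char: 'c')
  sorted[2] = candle$  (last char: '$')
  sorted[3] = dle$can  (last char: 'n')
  sorted[4] = e$candl  (last char: 'l')
  sorted[5] = le$cand  (last char: 'd')
  sorted[6] = ndle$ca  (last char: 'a')
Last column: ec$nlda
Original string S is at sorted index 2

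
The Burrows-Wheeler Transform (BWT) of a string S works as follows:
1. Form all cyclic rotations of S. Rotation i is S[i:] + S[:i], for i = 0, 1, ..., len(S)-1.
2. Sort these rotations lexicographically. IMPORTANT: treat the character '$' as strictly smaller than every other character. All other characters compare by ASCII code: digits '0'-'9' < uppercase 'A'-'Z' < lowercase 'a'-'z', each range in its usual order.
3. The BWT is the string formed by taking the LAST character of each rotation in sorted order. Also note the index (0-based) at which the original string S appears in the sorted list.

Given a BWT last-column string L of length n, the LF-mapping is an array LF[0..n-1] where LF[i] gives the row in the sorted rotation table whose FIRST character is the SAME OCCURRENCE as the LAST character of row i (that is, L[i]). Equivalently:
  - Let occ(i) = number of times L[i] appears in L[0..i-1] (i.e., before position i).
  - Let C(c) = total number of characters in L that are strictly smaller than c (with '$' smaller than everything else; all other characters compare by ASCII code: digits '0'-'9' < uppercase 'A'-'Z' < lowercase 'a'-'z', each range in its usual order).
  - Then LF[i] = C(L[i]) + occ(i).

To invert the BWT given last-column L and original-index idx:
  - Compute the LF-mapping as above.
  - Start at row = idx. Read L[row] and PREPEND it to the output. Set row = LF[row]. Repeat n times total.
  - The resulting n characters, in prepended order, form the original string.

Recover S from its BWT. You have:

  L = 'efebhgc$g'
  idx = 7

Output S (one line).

LF mapping: 3 5 4 1 8 6 2 0 7
Walk LF starting at row 7, prepending L[row]:
  step 1: row=7, L[7]='$', prepend. Next row=LF[7]=0
  step 2: row=0, L[0]='e', prepend. Next row=LF[0]=3
  step 3: row=3, L[3]='b', prepend. Next row=LF[3]=1
  step 4: row=1, L[1]='f', prepend. Next row=LF[1]=5
  step 5: row=5, L[5]='g', prepend. Next row=LF[5]=6
  step 6: row=6, L[6]='c', prepend. Next row=LF[6]=2
  step 7: row=2, L[2]='e', prepend. Next row=LF[2]=4
  step 8: row=4, L[4]='h', prepend. Next row=LF[4]=8
  step 9: row=8, L[8]='g', prepend. Next row=LF[8]=7
Reversed output: ghecgfbe$

Answer: ghecgfbe$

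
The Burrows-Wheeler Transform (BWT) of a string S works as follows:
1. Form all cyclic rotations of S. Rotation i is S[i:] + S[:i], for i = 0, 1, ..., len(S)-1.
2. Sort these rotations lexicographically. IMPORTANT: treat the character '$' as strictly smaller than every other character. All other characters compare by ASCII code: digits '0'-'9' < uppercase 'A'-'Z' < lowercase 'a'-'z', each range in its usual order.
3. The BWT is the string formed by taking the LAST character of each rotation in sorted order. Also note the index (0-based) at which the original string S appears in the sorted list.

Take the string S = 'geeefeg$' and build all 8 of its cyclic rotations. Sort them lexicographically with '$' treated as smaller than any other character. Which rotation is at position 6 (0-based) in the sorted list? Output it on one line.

Answer: g$geeefe

Derivation:
All 8 rotations (rotation i = S[i:]+S[:i]):
  rot[0] = geeefeg$
  rot[1] = eeefeg$g
  rot[2] = eefeg$ge
  rot[3] = efeg$gee
  rot[4] = feg$geee
  rot[5] = eg$geeef
  rot[6] = g$geeefe
  rot[7] = $geeefeg
Sorted (with $ < everything):
  sorted[0] = $geeefeg
  sorted[1] = eeefeg$g
  sorted[2] = eefeg$ge
  sorted[3] = efeg$gee
  sorted[4] = eg$geeef
  sorted[5] = feg$geee
  sorted[6] = g$geeefe
  sorted[7] = geeefeg$
sorted[6] = g$geeefe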